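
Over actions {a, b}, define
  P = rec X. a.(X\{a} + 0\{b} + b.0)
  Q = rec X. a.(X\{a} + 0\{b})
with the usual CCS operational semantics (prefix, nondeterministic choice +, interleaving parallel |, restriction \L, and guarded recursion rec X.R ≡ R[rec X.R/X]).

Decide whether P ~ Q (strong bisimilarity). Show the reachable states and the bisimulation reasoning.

Reachable graph of P (3 states):
  m0 = rec X. a.(X\{a} + 0\{b} + b.0) | —a→ m1
  m1 = (rec X. a.(X\{a} + 0\{b} + b.0))\{a} + 0\{b} + b.0 | —b→ m2
  m2 = 0 | (no moves)
Reachable graph of Q (2 states):
  n0 = rec X. a.(X\{a} + 0\{b}) | —a→ n1
  n1 = (rec X. a.(X\{a} + 0\{b}))\{a} + 0\{b} | (no moves)
Coarsest stable partition (strong bisimilarity classes):
  B0 = {m0}
  B1 = {m1}
  B2 = {m2, n1}
  B3 = {n0}
m0 ∈ B0, n0 ∈ B3 → different blocks

not bisimilar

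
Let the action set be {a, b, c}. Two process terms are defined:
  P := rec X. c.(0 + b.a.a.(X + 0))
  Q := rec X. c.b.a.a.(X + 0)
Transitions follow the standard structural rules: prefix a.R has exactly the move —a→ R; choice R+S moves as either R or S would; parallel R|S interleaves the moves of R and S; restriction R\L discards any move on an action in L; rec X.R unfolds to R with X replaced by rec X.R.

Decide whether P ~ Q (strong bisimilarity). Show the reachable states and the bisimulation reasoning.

LTS(P): 5 reachable states
  u0 = rec X. c.(0 + b.a.a.(X + 0)) has moves --c--▸ u1
  u1 = 0 + b.a.a.((rec X. c.(0 + b.a.a.(X + 0))) + 0) has moves --b--▸ u2
  u2 = a.a.((rec X. c.(0 + b.a.a.(X + 0))) + 0) has moves --a--▸ u3
  u3 = a.((rec X. c.(0 + b.a.a.(X + 0))) + 0) has moves --a--▸ u4
  u4 = (rec X. c.(0 + b.a.a.(X + 0))) + 0 has moves --c--▸ u1
LTS(Q): 5 reachable states
  v0 = rec X. c.b.a.a.(X + 0) has moves --c--▸ v1
  v1 = b.a.a.((rec X. c.b.a.a.(X + 0)) + 0) has moves --b--▸ v2
  v2 = a.a.((rec X. c.b.a.a.(X + 0)) + 0) has moves --a--▸ v3
  v3 = a.((rec X. c.b.a.a.(X + 0)) + 0) has moves --a--▸ v4
  v4 = (rec X. c.b.a.a.(X + 0)) + 0 has moves --c--▸ v1
Partition-refinement fixed point:
  B0 = {u0, u4, v0, v4}
  B1 = {u1, v1}
  B2 = {u2, v2}
  B3 = {u3, v3}
u0 ∈ B0, v0 ∈ B0 → same block

P ~ Q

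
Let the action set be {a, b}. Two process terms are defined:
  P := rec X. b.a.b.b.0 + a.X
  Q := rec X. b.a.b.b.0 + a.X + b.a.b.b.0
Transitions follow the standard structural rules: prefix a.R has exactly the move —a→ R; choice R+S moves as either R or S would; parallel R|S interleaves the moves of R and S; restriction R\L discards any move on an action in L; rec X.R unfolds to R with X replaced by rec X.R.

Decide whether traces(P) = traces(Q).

trace-equivalent

Reachable graph of P (5 states):
  s0 = rec X. b.a.b.b.0 + a.X ⊢ =a=> s0, =b=> s1
  s1 = a.b.b.0 ⊢ =a=> s2
  s2 = b.b.0 ⊢ =b=> s3
  s3 = b.0 ⊢ =b=> s4
  s4 = 0 ⊢ deadlocked
Reachable graph of Q (5 states):
  t0 = rec X. b.a.b.b.0 + a.X + b.a.b.b.0 ⊢ =a=> t0, =b=> t1
  t1 = a.b.b.0 ⊢ =a=> t2
  t2 = b.b.0 ⊢ =b=> t3
  t3 = b.0 ⊢ =b=> t4
  t4 = 0 ⊢ deadlocked
Partition-refinement fixed point:
  B0 = {s0, t0}
  B1 = {s1, t1}
  B2 = {s2, t2}
  B3 = {s3, t3}
  B4 = {s4, t4}
s0 ∈ B0, t0 ∈ B0 → same block
Bisimilar ⇒ trace-equivalent.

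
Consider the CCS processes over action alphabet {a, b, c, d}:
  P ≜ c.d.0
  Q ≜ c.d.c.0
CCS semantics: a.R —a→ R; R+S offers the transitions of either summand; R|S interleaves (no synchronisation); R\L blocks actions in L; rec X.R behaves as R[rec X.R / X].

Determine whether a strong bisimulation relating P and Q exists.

not bisimilar

LTS(P): 3 reachable states
  p0 = c.d.0 → ··c··> p1
  p1 = d.0 → ··d··> p2
  p2 = 0 → stopped
LTS(Q): 4 reachable states
  q0 = c.d.c.0 → ··c··> q1
  q1 = d.c.0 → ··d··> q2
  q2 = c.0 → ··c··> q3
  q3 = 0 → stopped
Coarsest stable partition (strong bisimilarity classes):
  B0 = {p0}
  B1 = {p1}
  B2 = {p2, q3}
  B3 = {q0}
  B4 = {q1}
  B5 = {q2}
p0 ∈ B0, q0 ∈ B3 → different blocks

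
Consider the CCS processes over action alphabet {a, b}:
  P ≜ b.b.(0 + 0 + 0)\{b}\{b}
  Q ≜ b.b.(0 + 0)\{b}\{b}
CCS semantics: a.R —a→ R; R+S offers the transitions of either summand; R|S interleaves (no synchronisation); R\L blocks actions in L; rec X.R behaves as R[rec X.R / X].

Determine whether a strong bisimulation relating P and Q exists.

YES

P's transition system — 3 states:
  m0 = b.b.(0 + 0 + 0)\{b}\{b} ⊢ -b-> m1
  m1 = b.(0 + 0 + 0)\{b}\{b} ⊢ -b-> m2
  m2 = (0 + 0 + 0)\{b}\{b} ⊢ deadlocked
Q's transition system — 3 states:
  n0 = b.b.(0 + 0)\{b}\{b} ⊢ -b-> n1
  n1 = b.(0 + 0)\{b}\{b} ⊢ -b-> n2
  n2 = (0 + 0)\{b}\{b} ⊢ deadlocked
Partition-refinement fixed point:
  B0 = {m0, n0}
  B1 = {m1, n1}
  B2 = {m2, n2}
m0 ∈ B0, n0 ∈ B0 → same block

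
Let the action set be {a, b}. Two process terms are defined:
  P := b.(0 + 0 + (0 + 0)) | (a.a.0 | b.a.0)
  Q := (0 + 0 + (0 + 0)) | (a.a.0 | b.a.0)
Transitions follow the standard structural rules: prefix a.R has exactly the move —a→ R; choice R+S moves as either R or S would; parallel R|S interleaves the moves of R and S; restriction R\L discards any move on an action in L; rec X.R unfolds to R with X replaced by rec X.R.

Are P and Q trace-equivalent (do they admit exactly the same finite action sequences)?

NO — witness ⟨bb⟩

P's transition system — 18 states:
  p0 = b.(0 + 0 + (0 + 0)) | (a.a.0 | b.a.0) | —a→ p1, —b→ p2, —b→ p3
  p1 = b.(0 + 0 + (0 + 0)) | (a.0 | b.a.0) | —a→ p4, —b→ p5, —b→ p6
  p2 = (0 + 0 + (0 + 0)) | (a.a.0 | b.a.0) | —a→ p5, —b→ p7
  p3 = b.(0 + 0 + (0 + 0)) | (a.a.0 | a.0) | —a→ p6, —a→ p8, —b→ p7
  p4 = b.(0 + 0 + (0 + 0)) | (0 | b.a.0) | —b→ p10, —b→ p9
  p5 = (0 + 0 + (0 + 0)) | (a.0 | b.a.0) | —a→ p9, —b→ p11
  p6 = b.(0 + 0 + (0 + 0)) | (a.0 | a.0) | —a→ p10, —a→ p12, —b→ p11
  p7 = (0 + 0 + (0 + 0)) | (a.a.0 | a.0) | —a→ p11, —a→ p13
  p8 = b.(0 + 0 + (0 + 0)) | (a.a.0 | 0) | —a→ p12, —b→ p13
  p9 = (0 + 0 + (0 + 0)) | (0 | b.a.0) | —b→ p14
  p10 = b.(0 + 0 + (0 + 0)) | (0 | a.0) | —a→ p15, —b→ p14
  p11 = (0 + 0 + (0 + 0)) | (a.0 | a.0) | —a→ p14, —a→ p16
  p12 = b.(0 + 0 + (0 + 0)) | (a.0 | 0) | —a→ p15, —b→ p16
  p13 = (0 + 0 + (0 + 0)) | (a.a.0 | 0) | —a→ p16
  p14 = (0 + 0 + (0 + 0)) | (0 | a.0) | —a→ p17
  p15 = b.(0 + 0 + (0 + 0)) | (0 | 0) | —b→ p17
  p16 = (0 + 0 + (0 + 0)) | (a.0 | 0) | —a→ p17
  p17 = (0 + 0 + (0 + 0)) | (0 | 0) | deadlocked
Q's transition system — 9 states:
  q0 = (0 + 0 + (0 + 0)) | (a.a.0 | b.a.0) | —a→ q1, —b→ q2
  q1 = (0 + 0 + (0 + 0)) | (a.0 | b.a.0) | —a→ q3, —b→ q4
  q2 = (0 + 0 + (0 + 0)) | (a.a.0 | a.0) | —a→ q4, —a→ q5
  q3 = (0 + 0 + (0 + 0)) | (0 | b.a.0) | —b→ q6
  q4 = (0 + 0 + (0 + 0)) | (a.0 | a.0) | —a→ q6, —a→ q7
  q5 = (0 + 0 + (0 + 0)) | (a.a.0 | 0) | —a→ q7
  q6 = (0 + 0 + (0 + 0)) | (0 | a.0) | —a→ q8
  q7 = (0 + 0 + (0 + 0)) | (a.0 | 0) | —a→ q8
  q8 = (0 + 0 + (0 + 0)) | (0 | 0) | deadlocked
Run σ = ⟨bb⟩ on P: start {p0}
  step 1 (b): {p2, p3}
  step 2 (b): {p7}
  ✓ P
Run σ = ⟨bb⟩ on Q: start {q0}
  step 1 (b): {q2}
  step 2 (b): ∅ (Q stuck)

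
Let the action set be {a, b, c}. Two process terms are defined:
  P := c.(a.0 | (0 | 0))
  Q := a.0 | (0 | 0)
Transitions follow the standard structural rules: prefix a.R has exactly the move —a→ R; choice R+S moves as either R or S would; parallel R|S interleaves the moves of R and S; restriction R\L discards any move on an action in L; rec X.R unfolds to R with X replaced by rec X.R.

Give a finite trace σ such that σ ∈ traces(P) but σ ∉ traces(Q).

LTS(P): 3 reachable states
  m0 = c.(a.0 | (0 | 0)) has moves ··c··> m1
  m1 = a.0 | (0 | 0) has moves ··a··> m2
  m2 = 0 | (0 | 0) has moves ∅
LTS(Q): 2 reachable states
  n0 = a.0 | (0 | 0) has moves ··a··> n1
  n1 = 0 | (0 | 0) has moves ∅
Trace ⟨c⟩ through P, begin at {m0}:
  after c @ step 1: {m1}
  ✓ P
Trace ⟨c⟩ through Q, begin at {n0}:
  after c @ step 1: no successor for Q

c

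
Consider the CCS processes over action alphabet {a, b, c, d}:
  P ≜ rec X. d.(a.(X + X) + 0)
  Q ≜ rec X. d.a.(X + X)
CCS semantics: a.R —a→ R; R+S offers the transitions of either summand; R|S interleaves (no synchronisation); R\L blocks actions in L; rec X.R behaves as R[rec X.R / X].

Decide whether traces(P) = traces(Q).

traces(P) = traces(Q)

LTS(P): 3 reachable states
  m0 = rec X. d.(a.(X + X) + 0) ⊢ —d→ m1
  m1 = a.((rec X. d.(a.(X + X) + 0)) + (rec X. d.(a.(X + X) + 0))) + 0 ⊢ —a→ m2
  m2 = (rec X. d.(a.(X + X) + 0)) + (rec X. d.(a.(X + X) + 0)) ⊢ —d→ m1
LTS(Q): 3 reachable states
  n0 = rec X. d.a.(X + X) ⊢ —d→ n1
  n1 = a.((rec X. d.a.(X + X)) + (rec X. d.a.(X + X))) ⊢ —a→ n2
  n2 = (rec X. d.a.(X + X)) + (rec X. d.a.(X + X)) ⊢ —d→ n1
Coarsest stable partition (strong bisimilarity classes):
  B0 = {m0, m2, n0, n2}
  B1 = {m1, n1}
m0 ∈ B0, n0 ∈ B0 → same block
Bisimilar ⇒ trace-equivalent.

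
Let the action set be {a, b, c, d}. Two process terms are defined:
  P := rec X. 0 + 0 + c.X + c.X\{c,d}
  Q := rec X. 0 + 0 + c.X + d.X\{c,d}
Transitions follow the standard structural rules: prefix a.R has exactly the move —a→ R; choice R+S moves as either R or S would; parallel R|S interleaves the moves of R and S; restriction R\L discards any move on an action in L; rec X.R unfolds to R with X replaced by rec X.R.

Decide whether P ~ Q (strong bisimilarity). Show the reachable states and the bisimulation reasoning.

LTS(P): 2 reachable states
  m0 = rec X. 0 + 0 + c.X + c.X\{c,d} ⊢ -c-> m0, -c-> m1
  m1 = (rec X. 0 + 0 + c.X + c.X\{c,d})\{c,d} ⊢ stopped
LTS(Q): 2 reachable states
  n0 = rec X. 0 + 0 + c.X + d.X\{c,d} ⊢ -c-> n0, -d-> n1
  n1 = (rec X. 0 + 0 + c.X + d.X\{c,d})\{c,d} ⊢ stopped
Bisimilarity quotient blocks:
  B0 = {m0}
  B1 = {m1, n1}
  B2 = {n0}
m0 ∈ B0, n0 ∈ B2 → different blocks

P ≁ Q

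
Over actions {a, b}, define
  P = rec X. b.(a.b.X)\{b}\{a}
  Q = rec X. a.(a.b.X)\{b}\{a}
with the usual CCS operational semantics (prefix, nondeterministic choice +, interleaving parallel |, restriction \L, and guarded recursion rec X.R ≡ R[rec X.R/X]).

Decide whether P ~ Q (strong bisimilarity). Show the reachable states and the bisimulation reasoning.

P ≁ Q

Reachable graph of P (2 states):
  m0 = rec X. b.(a.b.X)\{b}\{a} has moves --b--▸ m1
  m1 = (a.b.(rec X. b.(a.b.X)\{b}\{a}))\{b}\{a} has moves deadlocked
Reachable graph of Q (2 states):
  n0 = rec X. a.(a.b.X)\{b}\{a} has moves --a--▸ n1
  n1 = (a.b.(rec X. a.(a.b.X)\{b}\{a}))\{b}\{a} has moves deadlocked
Partition-refinement fixed point:
  B0 = {m0}
  B1 = {m1, n1}
  B2 = {n0}
m0 ∈ B0, n0 ∈ B2 → different blocks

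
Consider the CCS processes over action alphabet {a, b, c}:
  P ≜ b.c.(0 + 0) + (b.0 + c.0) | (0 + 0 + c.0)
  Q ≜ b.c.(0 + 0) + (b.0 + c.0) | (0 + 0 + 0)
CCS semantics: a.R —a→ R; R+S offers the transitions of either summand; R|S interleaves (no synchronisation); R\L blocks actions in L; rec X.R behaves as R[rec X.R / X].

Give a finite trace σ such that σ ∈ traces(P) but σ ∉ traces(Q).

LTS(P): 6 reachable states
  m0 = b.c.(0 + 0) + (b.0 + c.0) | (0 + 0 + c.0) ⊢ —b→ m1, —b→ m2, —c→ m1, —c→ m3
  m1 = 0 | (0 + 0 + c.0) ⊢ —c→ m4
  m2 = c.(0 + 0) ⊢ —c→ m5
  m3 = (b.0 + c.0) | 0 ⊢ —b→ m4, —c→ m4
  m4 = 0 | 0 ⊢ deadlocked
  m5 = 0 + 0 ⊢ deadlocked
LTS(Q): 4 reachable states
  n0 = b.c.(0 + 0) + (b.0 + c.0) | (0 + 0 + 0) ⊢ —b→ n1, —b→ n2, —c→ n1
  n1 = 0 | (0 + 0 + 0) ⊢ deadlocked
  n2 = c.(0 + 0) ⊢ —c→ n3
  n3 = 0 + 0 ⊢ deadlocked
Run σ = ⟨cc⟩ on P: start {m0}
  [1] c ⇒ {m1, m3}
  [2] c ⇒ {m4}
  — P admits the full trace.
Run σ = ⟨cc⟩ on Q: start {n0}
  [1] c ⇒ {n1}
  [2] c ⇒ no successor for Q

cc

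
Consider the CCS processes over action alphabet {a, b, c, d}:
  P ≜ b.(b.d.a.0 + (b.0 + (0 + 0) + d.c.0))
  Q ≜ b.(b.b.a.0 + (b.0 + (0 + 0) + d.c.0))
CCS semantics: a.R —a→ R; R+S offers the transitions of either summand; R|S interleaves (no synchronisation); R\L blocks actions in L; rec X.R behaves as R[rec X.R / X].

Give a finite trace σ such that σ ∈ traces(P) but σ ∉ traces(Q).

bbd

P's transition system — 6 states:
  p0 = b.(b.d.a.0 + (b.0 + (0 + 0) + d.c.0)) :: --b--▸ p1
  p1 = b.d.a.0 + (b.0 + (0 + 0) + d.c.0) :: --b--▸ p2, --b--▸ p3, --d--▸ p4
  p2 = 0 :: stopped
  p3 = d.a.0 :: --d--▸ p5
  p4 = c.0 :: --c--▸ p2
  p5 = a.0 :: --a--▸ p2
Q's transition system — 6 states:
  q0 = b.(b.b.a.0 + (b.0 + (0 + 0) + d.c.0)) :: --b--▸ q1
  q1 = b.b.a.0 + (b.0 + (0 + 0) + d.c.0) :: --b--▸ q2, --b--▸ q3, --d--▸ q4
  q2 = 0 :: stopped
  q3 = b.a.0 :: --b--▸ q5
  q4 = c.0 :: --c--▸ q2
  q5 = a.0 :: --a--▸ q2
Executing bbd from P (initial set {p0}):
  step 1 (b): {p1}
  step 2 (b): {p2, p3}
  step 3 (d): {p5}
  ✓ P
Executing bbd from Q (initial set {q0}):
  step 1 (b): {q1}
  step 2 (b): {q2, q3}
  step 3 (d): ∅ (Q stuck)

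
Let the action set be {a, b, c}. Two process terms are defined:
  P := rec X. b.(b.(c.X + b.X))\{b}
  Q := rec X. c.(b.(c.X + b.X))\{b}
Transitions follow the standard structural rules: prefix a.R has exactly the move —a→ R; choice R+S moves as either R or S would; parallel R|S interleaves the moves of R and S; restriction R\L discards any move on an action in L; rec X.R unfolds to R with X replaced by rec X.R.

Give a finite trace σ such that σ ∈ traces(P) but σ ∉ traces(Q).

LTS(P): 2 reachable states
  p0 = rec X. b.(b.(c.X + b.X))\{b} ⊢ —b→ p1
  p1 = (b.(c.(rec X. b.(b.(c.X + b.X))\{b}) + b.(rec X. b.(b.(c.X + b.X))\{b})))\{b} ⊢ deadlocked
LTS(Q): 2 reachable states
  q0 = rec X. c.(b.(c.X + b.X))\{b} ⊢ —c→ q1
  q1 = (b.(c.(rec X. c.(b.(c.X + b.X))\{b}) + b.(rec X. c.(b.(c.X + b.X))\{b})))\{b} ⊢ deadlocked
Run σ = ⟨b⟩ on P: start {p0}
  after b @ step 1: {p1}
  P completes σ.
Run σ = ⟨b⟩ on Q: start {q0}
  after b @ step 1: no successor for Q

b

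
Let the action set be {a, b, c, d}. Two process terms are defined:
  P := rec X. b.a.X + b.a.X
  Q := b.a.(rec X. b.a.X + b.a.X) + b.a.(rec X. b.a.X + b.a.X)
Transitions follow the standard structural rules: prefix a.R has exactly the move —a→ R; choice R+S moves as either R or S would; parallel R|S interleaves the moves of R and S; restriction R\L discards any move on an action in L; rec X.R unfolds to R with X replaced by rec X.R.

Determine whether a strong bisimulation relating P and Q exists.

YES

P's transition system — 2 states:
  s0 = rec X. b.a.X + b.a.X | =b=> s1
  s1 = a.(rec X. b.a.X + b.a.X) | =a=> s0
Q's transition system — 3 states:
  t0 = b.a.(rec X. b.a.X + b.a.X) + b.a.(rec X. b.a.X + b.a.X) | =b=> t1
  t1 = a.(rec X. b.a.X + b.a.X) | =a=> t2
  t2 = rec X. b.a.X + b.a.X | =b=> t1
Bisimilarity quotient blocks:
  B0 = {s0, t0, t2}
  B1 = {s1, t1}
s0 ∈ B0, t0 ∈ B0 → same block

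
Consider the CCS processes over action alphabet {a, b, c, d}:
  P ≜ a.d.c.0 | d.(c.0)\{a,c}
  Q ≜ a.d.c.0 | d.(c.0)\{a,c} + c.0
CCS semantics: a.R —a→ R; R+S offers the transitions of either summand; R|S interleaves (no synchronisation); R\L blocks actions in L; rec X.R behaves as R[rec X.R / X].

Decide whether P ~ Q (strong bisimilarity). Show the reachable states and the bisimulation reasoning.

not bisimilar

LTS(P): 8 reachable states
  m0 = a.d.c.0 | d.(c.0)\{a,c} ⊢ =a=> m1, =d=> m2
  m1 = d.c.0 | d.(c.0)\{a,c} ⊢ =d=> m3, =d=> m4
  m2 = a.d.c.0 | (c.0)\{a,c} ⊢ =a=> m4
  m3 = c.0 | d.(c.0)\{a,c} ⊢ =c=> m5, =d=> m6
  m4 = d.c.0 | (c.0)\{a,c} ⊢ =d=> m6
  m5 = 0 | d.(c.0)\{a,c} ⊢ =d=> m7
  m6 = c.0 | (c.0)\{a,c} ⊢ =c=> m7
  m7 = 0 | (c.0)\{a,c} ⊢ deadlocked
LTS(Q): 9 reachable states
  n0 = a.d.c.0 | d.(c.0)\{a,c} + c.0 ⊢ =a=> n1, =c=> n2, =d=> n3
  n1 = d.c.0 | d.(c.0)\{a,c} ⊢ =d=> n4, =d=> n5
  n2 = 0 ⊢ deadlocked
  n3 = a.d.c.0 | (c.0)\{a,c} ⊢ =a=> n5
  n4 = c.0 | d.(c.0)\{a,c} ⊢ =c=> n6, =d=> n7
  n5 = d.c.0 | (c.0)\{a,c} ⊢ =d=> n7
  n6 = 0 | d.(c.0)\{a,c} ⊢ =d=> n8
  n7 = c.0 | (c.0)\{a,c} ⊢ =c=> n8
  n8 = 0 | (c.0)\{a,c} ⊢ deadlocked
Partition-refinement fixed point:
  B0 = {m0}
  B1 = {m1, n1}
  B2 = {m4, n5}
  B3 = {m6, n7}
  B4 = {m7, n2, n8}
  B5 = {m3, n4}
  B6 = {m5, n6}
  B7 = {m2, n3}
  B8 = {n0}
m0 ∈ B0, n0 ∈ B8 → different blocks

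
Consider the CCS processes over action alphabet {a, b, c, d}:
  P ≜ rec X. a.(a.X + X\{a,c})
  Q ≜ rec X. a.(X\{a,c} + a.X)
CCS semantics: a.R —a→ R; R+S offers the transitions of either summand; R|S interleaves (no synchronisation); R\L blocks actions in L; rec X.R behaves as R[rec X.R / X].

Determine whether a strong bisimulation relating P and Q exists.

P's transition system — 2 states:
  s0 = rec X. a.(a.X + X\{a,c}) has moves =a=> s1
  s1 = a.(rec X. a.(a.X + X\{a,c})) + (rec X. a.(a.X + X\{a,c}))\{a,c} has moves =a=> s0
Q's transition system — 2 states:
  t0 = rec X. a.(X\{a,c} + a.X) has moves =a=> t1
  t1 = (rec X. a.(X\{a,c} + a.X))\{a,c} + a.(rec X. a.(X\{a,c} + a.X)) has moves =a=> t0
Partition-refinement fixed point:
  B0 = {s0, s1, t0, t1}
s0 ∈ B0, t0 ∈ B0 → same block

P ~ Q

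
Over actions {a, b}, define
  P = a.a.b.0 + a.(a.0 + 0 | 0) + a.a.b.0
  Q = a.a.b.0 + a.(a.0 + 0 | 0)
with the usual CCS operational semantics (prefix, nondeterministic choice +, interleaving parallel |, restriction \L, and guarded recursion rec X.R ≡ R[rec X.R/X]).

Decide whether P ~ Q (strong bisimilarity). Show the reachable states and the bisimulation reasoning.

Reachable graph of P (5 states):
  s0 = a.a.b.0 + a.(a.0 + 0 | 0) + a.a.b.0 → —a→ s1, —a→ s2
  s1 = a.0 + 0 | 0 → —a→ s3
  s2 = a.b.0 → —a→ s4
  s3 = 0 → (no moves)
  s4 = b.0 → —b→ s3
Reachable graph of Q (5 states):
  t0 = a.a.b.0 + a.(a.0 + 0 | 0) → —a→ t1, —a→ t2
  t1 = a.0 + 0 | 0 → —a→ t3
  t2 = a.b.0 → —a→ t4
  t3 = 0 → (no moves)
  t4 = b.0 → —b→ t3
Partition-refinement fixed point:
  B0 = {s0, t0}
  B1 = {s2, t2}
  B2 = {s4, t4}
  B3 = {s3, t3}
  B4 = {s1, t1}
s0 ∈ B0, t0 ∈ B0 → same block

bisimilar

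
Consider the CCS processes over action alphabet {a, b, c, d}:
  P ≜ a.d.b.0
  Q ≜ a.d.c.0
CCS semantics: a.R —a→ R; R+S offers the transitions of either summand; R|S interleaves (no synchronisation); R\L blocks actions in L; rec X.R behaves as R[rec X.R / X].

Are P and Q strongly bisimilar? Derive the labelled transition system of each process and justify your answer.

NO

Reachable graph of P (4 states):
  u0 = a.d.b.0 has moves —a→ u1
  u1 = d.b.0 has moves —d→ u2
  u2 = b.0 has moves —b→ u3
  u3 = 0 has moves deadlocked
Reachable graph of Q (4 states):
  v0 = a.d.c.0 has moves —a→ v1
  v1 = d.c.0 has moves —d→ v2
  v2 = c.0 has moves —c→ v3
  v3 = 0 has moves deadlocked
Coarsest stable partition (strong bisimilarity classes):
  B0 = {u0}
  B1 = {u1}
  B2 = {u2}
  B3 = {u3, v3}
  B4 = {v0}
  B5 = {v1}
  B6 = {v2}
u0 ∈ B0, v0 ∈ B4 → different blocks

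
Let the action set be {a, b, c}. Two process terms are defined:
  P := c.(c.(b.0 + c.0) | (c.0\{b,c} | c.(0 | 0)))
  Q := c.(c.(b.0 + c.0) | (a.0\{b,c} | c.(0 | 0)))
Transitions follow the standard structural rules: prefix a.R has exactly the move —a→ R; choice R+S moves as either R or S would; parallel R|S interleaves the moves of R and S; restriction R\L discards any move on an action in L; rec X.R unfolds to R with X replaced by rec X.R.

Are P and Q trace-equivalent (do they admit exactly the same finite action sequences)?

NO — witness ⟨ccbcc⟩

P's transition system — 13 states:
  u0 = c.(c.(b.0 + c.0) | (c.0\{b,c} | c.(0 | 0))) → -c-> u1
  u1 = c.(b.0 + c.0) | (c.0\{b,c} | c.(0 | 0)) → -c-> u2, -c-> u3, -c-> u4
  u2 = (b.0 + c.0) | (c.0\{b,c} | c.(0 | 0)) → -b-> u5, -c-> u5, -c-> u6, -c-> u7
  u3 = c.(b.0 + c.0) | (0\{b,c} | c.(0 | 0)) → -c-> u6, -c-> u8
  u4 = c.(b.0 + c.0) | (c.0\{b,c} | (0 | 0)) → -c-> u7, -c-> u8
  u5 = 0 | (c.0\{b,c} | c.(0 | 0)) → -c-> u10, -c-> u9
  u6 = (b.0 + c.0) | (0\{b,c} | c.(0 | 0)) → -b-> u9, -c-> u11, -c-> u9
  u7 = (b.0 + c.0) | (c.0\{b,c} | (0 | 0)) → -b-> u10, -c-> u10, -c-> u11
  u8 = c.(b.0 + c.0) | (0\{b,c} | (0 | 0)) → -c-> u11
  u9 = 0 | (0\{b,c} | c.(0 | 0)) → -c-> u12
  u10 = 0 | (c.0\{b,c} | (0 | 0)) → -c-> u12
  u11 = (b.0 + c.0) | (0\{b,c} | (0 | 0)) → -b-> u12, -c-> u12
  u12 = 0 | (0\{b,c} | (0 | 0)) → ∅
Q's transition system — 13 states:
  v0 = c.(c.(b.0 + c.0) | (a.0\{b,c} | c.(0 | 0))) → -c-> v1
  v1 = c.(b.0 + c.0) | (a.0\{b,c} | c.(0 | 0)) → -a-> v2, -c-> v3, -c-> v4
  v2 = c.(b.0 + c.0) | (0\{b,c} | c.(0 | 0)) → -c-> v5, -c-> v6
  v3 = (b.0 + c.0) | (a.0\{b,c} | c.(0 | 0)) → -a-> v5, -b-> v7, -c-> v7, -c-> v8
  v4 = c.(b.0 + c.0) | (a.0\{b,c} | (0 | 0)) → -a-> v6, -c-> v8
  v5 = (b.0 + c.0) | (0\{b,c} | c.(0 | 0)) → -b-> v9, -c-> v10, -c-> v9
  v6 = c.(b.0 + c.0) | (0\{b,c} | (0 | 0)) → -c-> v10
  v7 = 0 | (a.0\{b,c} | c.(0 | 0)) → -a-> v9, -c-> v11
  v8 = (b.0 + c.0) | (a.0\{b,c} | (0 | 0)) → -a-> v10, -b-> v11, -c-> v11
  v9 = 0 | (0\{b,c} | c.(0 | 0)) → -c-> v12
  v10 = (b.0 + c.0) | (0\{b,c} | (0 | 0)) → -b-> v12, -c-> v12
  v11 = 0 | (a.0\{b,c} | (0 | 0)) → -a-> v12
  v12 = 0 | (0\{b,c} | (0 | 0)) → ∅
Run σ = ⟨ccbcc⟩ on P: start {u0}
  [1] c ⇒ {u1}
  [2] c ⇒ {u2, u3, u4}
  [3] b ⇒ {u5}
  [4] c ⇒ {u10, u9}
  [5] c ⇒ {u12}
  ✓ P
Run σ = ⟨ccbcc⟩ on Q: start {v0}
  [1] c ⇒ {v1}
  [2] c ⇒ {v3, v4}
  [3] b ⇒ {v7}
  [4] c ⇒ {v11}
  [5] c ⇒ ∅  — Q cannot continue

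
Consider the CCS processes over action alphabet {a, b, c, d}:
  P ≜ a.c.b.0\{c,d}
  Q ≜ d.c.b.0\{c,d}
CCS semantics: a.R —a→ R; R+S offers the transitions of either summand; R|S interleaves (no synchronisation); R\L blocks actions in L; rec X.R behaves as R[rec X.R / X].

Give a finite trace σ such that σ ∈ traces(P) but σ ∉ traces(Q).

Reachable graph of P (4 states):
  p0 = a.c.b.0\{c,d} | --a--▸ p1
  p1 = c.b.0\{c,d} | --c--▸ p2
  p2 = b.0\{c,d} | --b--▸ p3
  p3 = 0\{c,d} | stopped
Reachable graph of Q (4 states):
  q0 = d.c.b.0\{c,d} | --d--▸ q1
  q1 = c.b.0\{c,d} | --c--▸ q2
  q2 = b.0\{c,d} | --b--▸ q3
  q3 = 0\{c,d} | stopped
Executing a from P (initial set {p0}):
  [1] a ⇒ {p1}
  P completes σ.
Executing a from Q (initial set {q0}):
  [1] a ⇒ ∅ (Q stuck)

a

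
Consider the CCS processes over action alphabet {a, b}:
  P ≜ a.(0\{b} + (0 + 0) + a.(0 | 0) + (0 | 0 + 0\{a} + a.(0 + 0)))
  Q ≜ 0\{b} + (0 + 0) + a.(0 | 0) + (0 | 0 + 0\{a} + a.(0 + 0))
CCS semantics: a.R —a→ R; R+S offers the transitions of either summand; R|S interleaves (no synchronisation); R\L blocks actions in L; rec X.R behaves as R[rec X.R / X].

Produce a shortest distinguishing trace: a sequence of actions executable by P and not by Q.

P's transition system — 4 states:
  p0 = a.(0\{b} + (0 + 0) + a.(0 | 0) + (0 | 0 + 0\{a} + a.(0 + 0))) :: -a-> p1
  p1 = 0\{b} + (0 + 0) + a.(0 | 0) + (0 | 0 + 0\{a} + a.(0 + 0)) :: -a-> p2, -a-> p3
  p2 = 0 + 0 :: ·
  p3 = 0 | 0 :: ·
Q's transition system — 3 states:
  q0 = 0\{b} + (0 + 0) + a.(0 | 0) + (0 | 0 + 0\{a} + a.(0 + 0)) :: -a-> q1, -a-> q2
  q1 = 0 + 0 :: ·
  q2 = 0 | 0 :: ·
Run σ = ⟨aa⟩ on P: start {p0}
  [1] a ⇒ {p1}
  [2] a ⇒ {p2, p3}
  P completes σ.
Run σ = ⟨aa⟩ on Q: start {q0}
  [1] a ⇒ {q1, q2}
  [2] a ⇒ no successor for Q

aa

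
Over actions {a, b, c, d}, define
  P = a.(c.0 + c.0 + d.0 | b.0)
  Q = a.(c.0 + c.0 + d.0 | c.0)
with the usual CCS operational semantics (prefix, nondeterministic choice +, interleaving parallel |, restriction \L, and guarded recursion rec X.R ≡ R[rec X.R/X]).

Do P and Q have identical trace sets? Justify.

NO — witness ⟨ab⟩

LTS(P): 6 reachable states
  u0 = a.(c.0 + c.0 + d.0 | b.0) | -a-> u1
  u1 = c.0 + c.0 + d.0 | b.0 | -b-> u2, -c-> u3, -d-> u4
  u2 = d.0 | 0 | -d-> u5
  u3 = 0 | (no moves)
  u4 = 0 | b.0 | -b-> u5
  u5 = 0 | 0 | (no moves)
LTS(Q): 6 reachable states
  v0 = a.(c.0 + c.0 + d.0 | c.0) | -a-> v1
  v1 = c.0 + c.0 + d.0 | c.0 | -c-> v2, -c-> v3, -d-> v4
  v2 = 0 | (no moves)
  v3 = d.0 | 0 | -d-> v5
  v4 = 0 | c.0 | -c-> v5
  v5 = 0 | 0 | (no moves)
Run σ = ⟨ab⟩ on P: start {u0}
  [1] a ⇒ {u1}
  [2] b ⇒ {u2}
  ✓ P
Run σ = ⟨ab⟩ on Q: start {v0}
  [1] a ⇒ {v1}
  [2] b ⇒ ∅  — Q cannot continue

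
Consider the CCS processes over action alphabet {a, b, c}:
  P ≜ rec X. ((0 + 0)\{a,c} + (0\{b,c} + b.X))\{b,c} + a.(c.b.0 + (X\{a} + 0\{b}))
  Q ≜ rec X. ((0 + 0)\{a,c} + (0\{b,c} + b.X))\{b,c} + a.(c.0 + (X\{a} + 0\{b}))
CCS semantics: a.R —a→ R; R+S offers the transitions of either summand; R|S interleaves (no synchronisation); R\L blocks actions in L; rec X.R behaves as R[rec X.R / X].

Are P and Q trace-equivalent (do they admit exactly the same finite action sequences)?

traces(P) ≠ traces(Q) — witness ⟨acb⟩

P's transition system — 4 states:
  u0 = rec X. ((0 + 0)\{a,c} + (0\{b,c} + b.X))\{b,c} + a.(c.b.0 + (X\{a} + 0\{b})) :: --a--▸ u1
  u1 = c.b.0 + ((rec X. ((0 + 0)\{a,c} + (0\{b,c} + b.X))\{b,c} + a.(c.b.0 + (X\{a} + 0\{b})))\{a} + 0\{b}) :: --c--▸ u2
  u2 = b.0 :: --b--▸ u3
  u3 = 0 :: ·
Q's transition system — 3 states:
  v0 = rec X. ((0 + 0)\{a,c} + (0\{b,c} + b.X))\{b,c} + a.(c.0 + (X\{a} + 0\{b})) :: --a--▸ v1
  v1 = c.0 + ((rec X. ((0 + 0)\{a,c} + (0\{b,c} + b.X))\{b,c} + a.(c.0 + (X\{a} + 0\{b})))\{a} + 0\{b}) :: --c--▸ v2
  v2 = 0 :: ·
Executing acb from P (initial set {u0}):
  [1] a ⇒ {u1}
  [2] c ⇒ {u2}
  [3] b ⇒ {u3}
  — P admits the full trace.
Executing acb from Q (initial set {v0}):
  [1] a ⇒ {v1}
  [2] c ⇒ {v2}
  [3] b ⇒ no successor for Q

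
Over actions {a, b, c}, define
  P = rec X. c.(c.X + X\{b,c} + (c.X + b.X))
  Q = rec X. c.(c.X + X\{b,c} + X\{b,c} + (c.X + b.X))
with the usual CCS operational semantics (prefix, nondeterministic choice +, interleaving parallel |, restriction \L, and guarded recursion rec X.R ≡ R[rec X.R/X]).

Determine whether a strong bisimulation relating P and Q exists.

Reachable graph of P (2 states):
  p0 = rec X. c.(c.X + X\{b,c} + (c.X + b.X)) ⊢ —c→ p1
  p1 = c.(rec X. c.(c.X + X\{b,c} + (c.X + b.X))) + (rec X. c.(c.X + X\{b,c} + (c.X + b.X)))\{b,c} + (c.(rec X. c.(c.X + X\{b,c} + (c.X + b.X))) + b.(rec X. c.(c.X + X\{b,c} + (c.X + b.X)))) ⊢ —b→ p0, —c→ p0
Reachable graph of Q (2 states):
  q0 = rec X. c.(c.X + X\{b,c} + X\{b,c} + (c.X + b.X)) ⊢ —c→ q1
  q1 = c.(rec X. c.(c.X + X\{b,c} + X\{b,c} + (c.X + b.X))) + (rec X. c.(c.X + X\{b,c} + X\{b,c} + (c.X + b.X)))\{b,c} + (rec X. c.(c.X + X\{b,c} + X\{b,c} + (c.X + b.X)))\{b,c} + (c.(rec X. c.(c.X + X\{b,c} + X\{b,c} + (c.X + b.X))) + b.(rec X. c.(c.X + X\{b,c} + X\{b,c} + (c.X + b.X)))) ⊢ —b→ q0, —c→ q0
Bisimilarity quotient blocks:
  B0 = {p0, q0}
  B1 = {p1, q1}
p0 ∈ B0, q0 ∈ B0 → same block

bisimilar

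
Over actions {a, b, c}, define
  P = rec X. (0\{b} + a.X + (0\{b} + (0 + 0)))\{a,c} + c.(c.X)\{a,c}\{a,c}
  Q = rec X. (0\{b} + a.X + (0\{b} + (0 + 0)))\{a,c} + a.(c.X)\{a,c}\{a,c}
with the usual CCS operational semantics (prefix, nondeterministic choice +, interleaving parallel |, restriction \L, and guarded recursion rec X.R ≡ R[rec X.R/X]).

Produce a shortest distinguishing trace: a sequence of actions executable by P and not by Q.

LTS(P): 2 reachable states
  m0 = rec X. (0\{b} + a.X + (0\{b} + (0 + 0)))\{a,c} + c.(c.X)\{a,c}\{a,c} :: —c→ m1
  m1 = (c.(rec X. (0\{b} + a.X + (0\{b} + (0 + 0)))\{a,c} + c.(c.X)\{a,c}\{a,c}))\{a,c}\{a,c} :: ∅
LTS(Q): 2 reachable states
  n0 = rec X. (0\{b} + a.X + (0\{b} + (0 + 0)))\{a,c} + a.(c.X)\{a,c}\{a,c} :: —a→ n1
  n1 = (c.(rec X. (0\{b} + a.X + (0\{b} + (0 + 0)))\{a,c} + a.(c.X)\{a,c}\{a,c}))\{a,c}\{a,c} :: ∅
Run σ = ⟨c⟩ on P: start {m0}
  [1] c ⇒ {m1}
  — P admits the full trace.
Run σ = ⟨c⟩ on Q: start {n0}
  [1] c ⇒ no successor for Q

c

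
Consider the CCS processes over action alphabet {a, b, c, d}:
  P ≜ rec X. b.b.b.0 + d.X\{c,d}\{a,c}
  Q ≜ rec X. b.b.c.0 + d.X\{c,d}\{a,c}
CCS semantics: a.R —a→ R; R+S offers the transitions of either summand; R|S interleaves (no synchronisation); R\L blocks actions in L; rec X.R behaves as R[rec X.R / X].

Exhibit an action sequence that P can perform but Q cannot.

Reachable graph of P (8 states):
  p0 = rec X. b.b.b.0 + d.X\{c,d}\{a,c} :: --b--▸ p1, --d--▸ p2
  p1 = b.b.0 :: --b--▸ p3
  p2 = (rec X. b.b.b.0 + d.X\{c,d}\{a,c})\{c,d}\{a,c} :: --b--▸ p4
  p3 = b.0 :: --b--▸ p5
  p4 = (b.b.0)\{c,d}\{a,c} :: --b--▸ p6
  p5 = 0 :: ∅
  p6 = (b.0)\{c,d}\{a,c} :: --b--▸ p7
  p7 = 0\{c,d}\{a,c} :: ∅
Reachable graph of Q (7 states):
  q0 = rec X. b.b.c.0 + d.X\{c,d}\{a,c} :: --b--▸ q1, --d--▸ q2
  q1 = b.c.0 :: --b--▸ q3
  q2 = (rec X. b.b.c.0 + d.X\{c,d}\{a,c})\{c,d}\{a,c} :: --b--▸ q4
  q3 = c.0 :: --c--▸ q5
  q4 = (b.c.0)\{c,d}\{a,c} :: --b--▸ q6
  q5 = 0 :: ∅
  q6 = (c.0)\{c,d}\{a,c} :: ∅
Executing bbb from P (initial set {p0}):
  after b @ step 1: {p1}
  after b @ step 2: {p3}
  after b @ step 3: {p5}
  P completes σ.
Executing bbb from Q (initial set {q0}):
  after b @ step 1: {q1}
  after b @ step 2: {q3}
  after b @ step 3: ∅ (Q stuck)

bbb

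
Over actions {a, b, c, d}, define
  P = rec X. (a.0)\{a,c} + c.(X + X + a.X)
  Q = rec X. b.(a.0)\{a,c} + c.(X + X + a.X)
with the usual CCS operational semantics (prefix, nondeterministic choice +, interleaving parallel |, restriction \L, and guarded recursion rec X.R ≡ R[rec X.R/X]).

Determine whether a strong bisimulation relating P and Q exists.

LTS(P): 2 reachable states
  u0 = rec X. (a.0)\{a,c} + c.(X + X + a.X) :: =c=> u1
  u1 = (rec X. (a.0)\{a,c} + c.(X + X + a.X)) + (rec X. (a.0)\{a,c} + c.(X + X + a.X)) + a.(rec X. (a.0)\{a,c} + c.(X + X + a.X)) :: =a=> u0, =c=> u1
LTS(Q): 3 reachable states
  v0 = rec X. b.(a.0)\{a,c} + c.(X + X + a.X) :: =b=> v1, =c=> v2
  v1 = (a.0)\{a,c} :: stopped
  v2 = (rec X. b.(a.0)\{a,c} + c.(X + X + a.X)) + (rec X. b.(a.0)\{a,c} + c.(X + X + a.X)) + a.(rec X. b.(a.0)\{a,c} + c.(X + X + a.X)) :: =a=> v0, =b=> v1, =c=> v2
Coarsest stable partition (strong bisimilarity classes):
  B0 = {u0}
  B1 = {u1}
  B2 = {v0}
  B3 = {v1}
  B4 = {v2}
u0 ∈ B0, v0 ∈ B2 → different blocks

not bisimilar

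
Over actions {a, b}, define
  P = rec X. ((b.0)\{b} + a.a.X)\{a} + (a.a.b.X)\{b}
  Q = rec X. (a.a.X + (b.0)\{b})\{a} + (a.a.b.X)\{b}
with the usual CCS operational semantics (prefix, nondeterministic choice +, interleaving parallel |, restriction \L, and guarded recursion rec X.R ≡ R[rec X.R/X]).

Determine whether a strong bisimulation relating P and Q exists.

bisimilar

Reachable graph of P (3 states):
  m0 = rec X. ((b.0)\{b} + a.a.X)\{a} + (a.a.b.X)\{b} | --a--▸ m1
  m1 = (a.b.(rec X. ((b.0)\{b} + a.a.X)\{a} + (a.a.b.X)\{b}))\{b} | --a--▸ m2
  m2 = (b.(rec X. ((b.0)\{b} + a.a.X)\{a} + (a.a.b.X)\{b}))\{b} | deadlocked
Reachable graph of Q (3 states):
  n0 = rec X. (a.a.X + (b.0)\{b})\{a} + (a.a.b.X)\{b} | --a--▸ n1
  n1 = (a.b.(rec X. (a.a.X + (b.0)\{b})\{a} + (a.a.b.X)\{b}))\{b} | --a--▸ n2
  n2 = (b.(rec X. (a.a.X + (b.0)\{b})\{a} + (a.a.b.X)\{b}))\{b} | deadlocked
Bisimilarity quotient blocks:
  B0 = {m0, n0}
  B1 = {m1, n1}
  B2 = {m2, n2}
m0 ∈ B0, n0 ∈ B0 → same block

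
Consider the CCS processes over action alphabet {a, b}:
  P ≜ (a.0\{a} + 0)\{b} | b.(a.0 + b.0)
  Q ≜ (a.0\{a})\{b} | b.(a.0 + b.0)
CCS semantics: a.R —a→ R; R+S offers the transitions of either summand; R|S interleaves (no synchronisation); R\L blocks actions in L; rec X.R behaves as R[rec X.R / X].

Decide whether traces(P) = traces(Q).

P's transition system — 6 states:
  m0 = (a.0\{a} + 0)\{b} | b.(a.0 + b.0) :: --a--▸ m1, --b--▸ m2
  m1 = 0\{a}\{b} | b.(a.0 + b.0) :: --b--▸ m3
  m2 = (a.0\{a} + 0)\{b} | (a.0 + b.0) :: --a--▸ m3, --a--▸ m4, --b--▸ m4
  m3 = 0\{a}\{b} | (a.0 + b.0) :: --a--▸ m5, --b--▸ m5
  m4 = (a.0\{a} + 0)\{b} | 0 :: --a--▸ m5
  m5 = 0\{a}\{b} | 0 :: stopped
Q's transition system — 6 states:
  n0 = (a.0\{a})\{b} | b.(a.0 + b.0) :: --a--▸ n1, --b--▸ n2
  n1 = 0\{a}\{b} | b.(a.0 + b.0) :: --b--▸ n3
  n2 = (a.0\{a})\{b} | (a.0 + b.0) :: --a--▸ n3, --a--▸ n4, --b--▸ n4
  n3 = 0\{a}\{b} | (a.0 + b.0) :: --a--▸ n5, --b--▸ n5
  n4 = (a.0\{a})\{b} | 0 :: --a--▸ n5
  n5 = 0\{a}\{b} | 0 :: stopped
Bisimilarity quotient blocks:
  B0 = {m0, n0}
  B1 = {m2, n2}
  B2 = {m4, n4}
  B3 = {m5, n5}
  B4 = {m3, n3}
  B5 = {m1, n1}
m0 ∈ B0, n0 ∈ B0 → same block
Bisimilar ⇒ trace-equivalent.

trace-equivalent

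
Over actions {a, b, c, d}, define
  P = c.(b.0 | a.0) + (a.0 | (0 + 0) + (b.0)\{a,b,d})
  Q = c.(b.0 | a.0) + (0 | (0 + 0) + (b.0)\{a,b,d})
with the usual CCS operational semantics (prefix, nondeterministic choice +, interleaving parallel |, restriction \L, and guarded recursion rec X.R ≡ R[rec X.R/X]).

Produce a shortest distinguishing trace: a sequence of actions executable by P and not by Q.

a

P's transition system — 6 states:
  u0 = c.(b.0 | a.0) + (a.0 | (0 + 0) + (b.0)\{a,b,d}) ⊢ =a=> u1, =c=> u2
  u1 = 0 | (0 + 0) ⊢ stopped
  u2 = b.0 | a.0 ⊢ =a=> u3, =b=> u4
  u3 = b.0 | 0 ⊢ =b=> u5
  u4 = 0 | a.0 ⊢ =a=> u5
  u5 = 0 | 0 ⊢ stopped
Q's transition system — 5 states:
  v0 = c.(b.0 | a.0) + (0 | (0 + 0) + (b.0)\{a,b,d}) ⊢ =c=> v1
  v1 = b.0 | a.0 ⊢ =a=> v2, =b=> v3
  v2 = b.0 | 0 ⊢ =b=> v4
  v3 = 0 | a.0 ⊢ =a=> v4
  v4 = 0 | 0 ⊢ stopped
Run σ = ⟨a⟩ on P: start {u0}
  after a @ step 1: {u1}
  — P admits the full trace.
Run σ = ⟨a⟩ on Q: start {v0}
  after a @ step 1: no successor for Q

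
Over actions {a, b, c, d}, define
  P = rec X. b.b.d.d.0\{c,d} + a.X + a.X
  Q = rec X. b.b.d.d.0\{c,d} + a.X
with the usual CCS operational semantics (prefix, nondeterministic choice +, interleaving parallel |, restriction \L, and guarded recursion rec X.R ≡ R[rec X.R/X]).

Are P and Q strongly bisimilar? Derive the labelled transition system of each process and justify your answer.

P ~ Q

Reachable graph of P (5 states):
  p0 = rec X. b.b.d.d.0\{c,d} + a.X + a.X has moves -a-> p0, -b-> p1
  p1 = b.d.d.0\{c,d} has moves -b-> p2
  p2 = d.d.0\{c,d} has moves -d-> p3
  p3 = d.0\{c,d} has moves -d-> p4
  p4 = 0\{c,d} has moves (no moves)
Reachable graph of Q (5 states):
  q0 = rec X. b.b.d.d.0\{c,d} + a.X has moves -a-> q0, -b-> q1
  q1 = b.d.d.0\{c,d} has moves -b-> q2
  q2 = d.d.0\{c,d} has moves -d-> q3
  q3 = d.0\{c,d} has moves -d-> q4
  q4 = 0\{c,d} has moves (no moves)
Partition-refinement fixed point:
  B0 = {p0, q0}
  B1 = {p1, q1}
  B2 = {p2, q2}
  B3 = {p3, q3}
  B4 = {p4, q4}
p0 ∈ B0, q0 ∈ B0 → same block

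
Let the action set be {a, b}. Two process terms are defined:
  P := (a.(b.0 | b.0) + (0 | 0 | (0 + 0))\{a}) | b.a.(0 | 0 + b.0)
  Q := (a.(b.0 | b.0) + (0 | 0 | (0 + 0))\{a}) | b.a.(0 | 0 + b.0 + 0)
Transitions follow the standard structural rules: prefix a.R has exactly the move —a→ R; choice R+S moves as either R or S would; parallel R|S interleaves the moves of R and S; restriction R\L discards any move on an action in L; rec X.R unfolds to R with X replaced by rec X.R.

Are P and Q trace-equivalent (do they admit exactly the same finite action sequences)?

trace-equivalent

Reachable graph of P (20 states):
  s0 = (a.(b.0 | b.0) + (0 | 0 | (0 + 0))\{a}) | b.a.(0 | 0 + b.0) ⊢ —a→ s1, —b→ s2
  s1 = b.0 | b.0 | b.a.(0 | 0 + b.0) ⊢ —b→ s3, —b→ s4, —b→ s5
  s2 = (a.(b.0 | b.0) + (0 | 0 | (0 + 0))\{a}) | a.(0 | 0 + b.0) ⊢ —a→ s5, —a→ s6
  s3 = 0 | b.0 | b.a.(0 | 0 + b.0) ⊢ —b→ s7, —b→ s8
  s4 = b.0 | 0 | b.a.(0 | 0 + b.0) ⊢ —b→ s7, —b→ s9
  s5 = b.0 | b.0 | a.(0 | 0 + b.0) ⊢ —a→ s10, —b→ s8, —b→ s9
  s6 = (a.(b.0 | b.0) + (0 | 0 | (0 + 0))\{a}) | (0 | 0 + b.0) ⊢ —a→ s10, —b→ s11
  s7 = 0 | 0 | b.a.(0 | 0 + b.0) ⊢ —b→ s12
  s8 = 0 | b.0 | a.(0 | 0 + b.0) ⊢ —a→ s13, —b→ s12
  s9 = b.0 | 0 | a.(0 | 0 + b.0) ⊢ —a→ s14, —b→ s12
  s10 = b.0 | b.0 | (0 | 0 + b.0) ⊢ —b→ s13, —b→ s14, —b→ s15
  s11 = (a.(b.0 | b.0) + (0 | 0 | (0 + 0))\{a}) | 0 ⊢ —a→ s15
  s12 = 0 | 0 | a.(0 | 0 + b.0) ⊢ —a→ s16
  s13 = 0 | b.0 | (0 | 0 + b.0) ⊢ —b→ s16, —b→ s17
  s14 = b.0 | 0 | (0 | 0 + b.0) ⊢ —b→ s16, —b→ s18
  s15 = b.0 | b.0 | 0 ⊢ —b→ s17, —b→ s18
  s16 = 0 | 0 | (0 | 0 + b.0) ⊢ —b→ s19
  s17 = 0 | b.0 | 0 ⊢ —b→ s19
  s18 = b.0 | 0 | 0 ⊢ —b→ s19
  s19 = 0 | 0 | 0 ⊢ ·
Reachable graph of Q (20 states):
  t0 = (a.(b.0 | b.0) + (0 | 0 | (0 + 0))\{a}) | b.a.(0 | 0 + b.0 + 0) ⊢ —a→ t1, —b→ t2
  t1 = b.0 | b.0 | b.a.(0 | 0 + b.0 + 0) ⊢ —b→ t3, —b→ t4, —b→ t5
  t2 = (a.(b.0 | b.0) + (0 | 0 | (0 + 0))\{a}) | a.(0 | 0 + b.0 + 0) ⊢ —a→ t5, —a→ t6
  t3 = 0 | b.0 | b.a.(0 | 0 + b.0 + 0) ⊢ —b→ t7, —b→ t8
  t4 = b.0 | 0 | b.a.(0 | 0 + b.0 + 0) ⊢ —b→ t7, —b→ t9
  t5 = b.0 | b.0 | a.(0 | 0 + b.0 + 0) ⊢ —a→ t10, —b→ t8, —b→ t9
  t6 = (a.(b.0 | b.0) + (0 | 0 | (0 + 0))\{a}) | (0 | 0 + b.0 + 0) ⊢ —a→ t10, —b→ t11
  t7 = 0 | 0 | b.a.(0 | 0 + b.0 + 0) ⊢ —b→ t12
  t8 = 0 | b.0 | a.(0 | 0 + b.0 + 0) ⊢ —a→ t13, —b→ t12
  t9 = b.0 | 0 | a.(0 | 0 + b.0 + 0) ⊢ —a→ t14, —b→ t12
  t10 = b.0 | b.0 | (0 | 0 + b.0 + 0) ⊢ —b→ t13, —b→ t14, —b→ t15
  t11 = (a.(b.0 | b.0) + (0 | 0 | (0 + 0))\{a}) | 0 ⊢ —a→ t15
  t12 = 0 | 0 | a.(0 | 0 + b.0 + 0) ⊢ —a→ t16
  t13 = 0 | b.0 | (0 | 0 + b.0 + 0) ⊢ —b→ t16, —b→ t17
  t14 = b.0 | 0 | (0 | 0 + b.0 + 0) ⊢ —b→ t16, —b→ t18
  t15 = b.0 | b.0 | 0 ⊢ —b→ t17, —b→ t18
  t16 = 0 | 0 | (0 | 0 + b.0 + 0) ⊢ —b→ t19
  t17 = 0 | b.0 | 0 ⊢ —b→ t19
  t18 = b.0 | 0 | 0 ⊢ —b→ t19
  t19 = 0 | 0 | 0 ⊢ ·
Partition-refinement fixed point:
  B0 = {s0, t0}
  B1 = {s1, t1}
  B2 = {s5, t5}
  B3 = {s8, s9, t8, t9}
  B4 = {s13, s14, s15, t13, t14, t15}
  B5 = {s16, s17, s18, t16, t17, t18}
  B6 = {s19, t19}
  B7 = {s12, t12}
  B8 = {s10, t10}
  B9 = {s3, s4, t3, t4}
  B10 = {s7, t7}
  B11 = {s2, t2}
  B12 = {s6, t6}
  B13 = {s11, t11}
s0 ∈ B0, t0 ∈ B0 → same block
Bisimilar ⇒ trace-equivalent.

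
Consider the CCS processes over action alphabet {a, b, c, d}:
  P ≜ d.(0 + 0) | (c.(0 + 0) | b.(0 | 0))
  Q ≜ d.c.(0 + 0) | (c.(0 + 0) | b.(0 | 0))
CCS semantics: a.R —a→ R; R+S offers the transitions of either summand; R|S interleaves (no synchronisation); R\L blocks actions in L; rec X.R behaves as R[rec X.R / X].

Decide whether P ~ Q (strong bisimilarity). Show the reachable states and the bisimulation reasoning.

Reachable graph of P (8 states):
  s0 = d.(0 + 0) | (c.(0 + 0) | b.(0 | 0)) | —b→ s1, —c→ s2, —d→ s3
  s1 = d.(0 + 0) | (c.(0 + 0) | (0 | 0)) | —c→ s4, —d→ s5
  s2 = d.(0 + 0) | ((0 + 0) | b.(0 | 0)) | —b→ s4, —d→ s6
  s3 = (0 + 0) | (c.(0 + 0) | b.(0 | 0)) | —b→ s5, —c→ s6
  s4 = d.(0 + 0) | ((0 + 0) | (0 | 0)) | —d→ s7
  s5 = (0 + 0) | (c.(0 + 0) | (0 | 0)) | —c→ s7
  s6 = (0 + 0) | ((0 + 0) | b.(0 | 0)) | —b→ s7
  s7 = (0 + 0) | ((0 + 0) | (0 | 0)) | deadlocked
Reachable graph of Q (12 states):
  t0 = d.c.(0 + 0) | (c.(0 + 0) | b.(0 | 0)) | —b→ t1, —c→ t2, —d→ t3
  t1 = d.c.(0 + 0) | (c.(0 + 0) | (0 | 0)) | —c→ t4, —d→ t5
  t2 = d.c.(0 + 0) | ((0 + 0) | b.(0 | 0)) | —b→ t4, —d→ t6
  t3 = c.(0 + 0) | (c.(0 + 0) | b.(0 | 0)) | —b→ t5, —c→ t6, —c→ t7
  t4 = d.c.(0 + 0) | ((0 + 0) | (0 | 0)) | —d→ t8
  t5 = c.(0 + 0) | (c.(0 + 0) | (0 | 0)) | —c→ t8, —c→ t9
  t6 = c.(0 + 0) | ((0 + 0) | b.(0 | 0)) | —b→ t8, —c→ t10
  t7 = (0 + 0) | (c.(0 + 0) | b.(0 | 0)) | —b→ t9, —c→ t10
  t8 = c.(0 + 0) | ((0 + 0) | (0 | 0)) | —c→ t11
  t9 = (0 + 0) | (c.(0 + 0) | (0 | 0)) | —c→ t11
  t10 = (0 + 0) | ((0 + 0) | b.(0 | 0)) | —b→ t11
  t11 = (0 + 0) | ((0 + 0) | (0 | 0)) | deadlocked
Bisimilarity quotient blocks:
  B0 = {s0}
  B1 = {s3, t6, t7}
  B2 = {s5, t8, t9}
  B3 = {s7, t11}
  B4 = {s6, t10}
  B5 = {s1}
  B6 = {s4}
  B7 = {s2}
  B8 = {t0}
  B9 = {t3}
  B10 = {t5}
  B11 = {t1}
  B12 = {t4}
  B13 = {t2}
s0 ∈ B0, t0 ∈ B8 → different blocks

not bisimilar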